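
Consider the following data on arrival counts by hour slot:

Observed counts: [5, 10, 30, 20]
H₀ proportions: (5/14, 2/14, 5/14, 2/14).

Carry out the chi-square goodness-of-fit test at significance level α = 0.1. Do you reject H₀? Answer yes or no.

reject H₀: yes

n = 65; E_i = n·p_i = [23.21, 9.29, 23.21, 9.29]
χ² = (5−23.21)²/23.21 + (10−9.29)²/9.29 + (30−23.21)²/23.21 + (20−9.29)²/9.29 = 28.6923
df = 3
p-value (upper-tail) = 0.00000
At α=0.1: p < α → reject H₀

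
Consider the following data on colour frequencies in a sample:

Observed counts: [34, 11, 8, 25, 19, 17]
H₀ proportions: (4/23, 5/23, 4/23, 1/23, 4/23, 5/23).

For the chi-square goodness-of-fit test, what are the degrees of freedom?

df = k − 1 = 6 − 1 = 5

degrees of freedom = 5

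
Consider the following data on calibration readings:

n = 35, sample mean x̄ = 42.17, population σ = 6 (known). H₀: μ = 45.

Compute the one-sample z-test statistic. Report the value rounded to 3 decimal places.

test statistic = -2.790

SE = σ/√n = 6/√35 = 1.0142
z = (x̄−μ₀)/SE = (42.17−45)/1.0142 = -2.7904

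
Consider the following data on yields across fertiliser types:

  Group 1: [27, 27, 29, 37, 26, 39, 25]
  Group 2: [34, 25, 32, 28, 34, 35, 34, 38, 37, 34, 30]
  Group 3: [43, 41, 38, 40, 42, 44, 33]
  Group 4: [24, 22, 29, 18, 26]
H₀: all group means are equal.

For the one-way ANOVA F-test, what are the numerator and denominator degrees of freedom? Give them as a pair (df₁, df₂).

degrees of freedom = [3, 26]

k = 4 groups, N = 30 total
df = (k−1, N−k) = (4−1, 30−4) = (3, 26)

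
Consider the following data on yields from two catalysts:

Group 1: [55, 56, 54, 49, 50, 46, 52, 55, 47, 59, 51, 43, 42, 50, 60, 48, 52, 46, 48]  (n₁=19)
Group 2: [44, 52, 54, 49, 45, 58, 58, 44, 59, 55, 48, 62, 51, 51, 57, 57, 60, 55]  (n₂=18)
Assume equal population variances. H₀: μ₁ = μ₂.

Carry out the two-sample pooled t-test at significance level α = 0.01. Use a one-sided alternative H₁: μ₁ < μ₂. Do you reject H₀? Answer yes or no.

x̄₁=50.684, s₁=4.978, n₁=19
x̄₂=53.278, s₂=5.592, n₂=18
s_p² = [18·4.978² + 17·5.592²]/35 = 27.9348
SE = √(s_p²·(1/19+1/18)) = 1.7384
t = (50.684−53.278)/1.7384 = -1.4919
df = 35
p-value (one-sided, H₁ less) = 0.07234
At α=0.01: p ≥ α → fail to reject H₀

reject H₀: no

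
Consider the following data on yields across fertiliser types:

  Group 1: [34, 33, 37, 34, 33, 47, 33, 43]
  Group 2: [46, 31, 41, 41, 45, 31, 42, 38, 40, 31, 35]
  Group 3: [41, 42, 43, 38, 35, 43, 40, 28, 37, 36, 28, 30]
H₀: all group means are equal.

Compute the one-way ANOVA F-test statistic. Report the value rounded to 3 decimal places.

test statistic = 0.272

Group means [36.75, 38.27, 36.75], grand mean 37.290
SSB = Σnᵢ(x̄ᵢ−x̄)² = 16.455; SSW = ΣΣ(x−x̄ᵢ)² = 845.932
MSB = 16.455/2 = 8.2276; MSW = 845.932/28 = 30.2119
F = MSB/MSW = 0.2723
df = (2, 28)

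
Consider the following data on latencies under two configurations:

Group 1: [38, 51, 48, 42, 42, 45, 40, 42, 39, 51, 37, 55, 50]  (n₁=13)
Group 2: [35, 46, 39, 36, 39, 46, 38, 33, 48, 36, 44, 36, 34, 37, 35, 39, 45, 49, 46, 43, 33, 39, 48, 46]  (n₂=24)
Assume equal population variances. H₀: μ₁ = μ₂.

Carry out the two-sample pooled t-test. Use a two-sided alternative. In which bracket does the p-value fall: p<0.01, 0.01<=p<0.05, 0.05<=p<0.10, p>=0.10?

p-value bracket: 0.01<=p<0.05

x̄₁=44.615, s₁=5.810, n₁=13
x̄₂=40.417, s₂=5.307, n₂=24
s_p² = [12·5.810² + 23·5.307²]/35 = 30.0832
SE = √(s_p²·(1/13+1/24)) = 1.8888
t = (44.615−40.417)/1.8888 = 2.2230
df = 35
p-value (two-sided) = 0.03277
→ bracket: 0.01<=p<0.05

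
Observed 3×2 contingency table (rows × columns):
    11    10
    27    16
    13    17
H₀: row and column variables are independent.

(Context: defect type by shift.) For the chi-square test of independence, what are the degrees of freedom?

degrees of freedom = 2

df = (r−1)(c−1) = (3−1)·(2−1) = 2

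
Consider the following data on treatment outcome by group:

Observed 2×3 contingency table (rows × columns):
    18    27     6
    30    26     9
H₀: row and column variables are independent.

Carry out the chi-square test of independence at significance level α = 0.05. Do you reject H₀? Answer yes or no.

Row totals [51, 65], col totals [48, 53, 15], n=116
χ² = (18−21.10)²/21.10 + (27−23.30)²/23.30 + (6−6.59)²/6.59 + (30−26.90)²/26.90 + (26−29.70)²/29.70 + (9−8.41)²/8.41 = 1.9577
df = 2
p-value (upper-tail) = 0.37574
At α=0.05: p ≥ α → fail to reject H₀

reject H₀: no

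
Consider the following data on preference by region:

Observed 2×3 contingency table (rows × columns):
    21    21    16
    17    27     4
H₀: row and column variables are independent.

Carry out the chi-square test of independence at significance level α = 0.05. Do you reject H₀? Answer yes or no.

reject H₀: yes

Row totals [58, 48], col totals [38, 48, 20], n=106
χ² = (21−20.79)²/20.79 + (21−26.26)²/26.26 + (16−10.94)²/10.94 + (17−17.21)²/17.21 + (27−21.74)²/21.74 + (4−9.06)²/9.06 = 7.4944
df = 2
p-value (upper-tail) = 0.02358
At α=0.05: p < α → reject H₀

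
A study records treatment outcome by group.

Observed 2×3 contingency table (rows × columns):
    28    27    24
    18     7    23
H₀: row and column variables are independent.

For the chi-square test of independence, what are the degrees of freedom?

df = (r−1)(c−1) = (2−1)·(3−1) = 2

degrees of freedom = 2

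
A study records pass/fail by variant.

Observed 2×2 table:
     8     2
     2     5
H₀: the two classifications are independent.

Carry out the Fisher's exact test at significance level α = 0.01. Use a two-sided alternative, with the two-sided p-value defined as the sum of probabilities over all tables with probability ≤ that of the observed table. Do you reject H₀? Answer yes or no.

reject H₀: no

Margins: r₁=10, r₂=7, c₁=10, c₂=7, n=17
p_obs = C(10,8)·C(7,2)/C(17,10); sum pmf over tables with pmf ≤ p_obs
p-value (two-sided) = 0.05841
At α=0.01: p ≥ α → fail to reject H₀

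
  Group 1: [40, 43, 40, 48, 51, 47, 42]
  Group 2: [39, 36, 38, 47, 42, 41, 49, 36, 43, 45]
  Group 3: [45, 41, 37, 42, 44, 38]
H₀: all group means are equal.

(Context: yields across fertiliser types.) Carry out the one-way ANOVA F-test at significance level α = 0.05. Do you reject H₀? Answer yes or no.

reject H₀: no

Group means [44.43, 41.60, 41.17], grand mean 42.348
SSB = Σnᵢ(x̄ᵢ−x̄)² = 44.270; SSW = ΣΣ(x−x̄ᵢ)² = 340.948
MSB = 44.270/2 = 22.1349; MSW = 340.948/20 = 17.0474
F = MSB/MSW = 1.2984
df = (2, 20)
p-value (upper-tail) = 0.29500
At α=0.05: p ≥ α → fail to reject H₀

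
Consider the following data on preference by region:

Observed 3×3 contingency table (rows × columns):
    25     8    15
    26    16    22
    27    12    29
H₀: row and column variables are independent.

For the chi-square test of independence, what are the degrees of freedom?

degrees of freedom = 4

df = (r−1)(c−1) = (3−1)·(3−1) = 4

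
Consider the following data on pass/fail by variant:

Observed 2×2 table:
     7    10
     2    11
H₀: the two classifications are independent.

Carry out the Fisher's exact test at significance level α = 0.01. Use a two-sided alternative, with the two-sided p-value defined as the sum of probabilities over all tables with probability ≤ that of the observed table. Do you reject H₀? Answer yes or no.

reject H₀: no

Margins: r₁=17, r₂=13, c₁=9, c₂=21, n=30
p_obs = C(17,7)·C(13,2)/C(30,9); sum pmf over tables with pmf ≤ p_obs
p-value (two-sided) = 0.22927
At α=0.01: p ≥ α → fail to reject H₀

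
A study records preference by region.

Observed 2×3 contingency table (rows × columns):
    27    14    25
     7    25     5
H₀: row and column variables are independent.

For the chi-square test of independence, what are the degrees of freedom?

df = (r−1)(c−1) = (2−1)·(3−1) = 2

degrees of freedom = 2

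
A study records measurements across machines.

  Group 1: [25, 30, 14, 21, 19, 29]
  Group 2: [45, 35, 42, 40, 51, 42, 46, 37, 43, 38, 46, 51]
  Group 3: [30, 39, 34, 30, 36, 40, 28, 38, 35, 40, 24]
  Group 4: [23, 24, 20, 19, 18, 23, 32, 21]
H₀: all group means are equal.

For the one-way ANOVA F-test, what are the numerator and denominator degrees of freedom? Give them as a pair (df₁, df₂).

k = 4 groups, N = 37 total
df = (k−1, N−k) = (4−1, 37−4) = (3, 33)

degrees of freedom = [3, 33]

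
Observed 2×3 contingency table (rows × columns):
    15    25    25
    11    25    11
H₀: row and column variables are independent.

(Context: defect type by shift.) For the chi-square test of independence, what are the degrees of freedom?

degrees of freedom = 2

df = (r−1)(c−1) = (2−1)·(3−1) = 2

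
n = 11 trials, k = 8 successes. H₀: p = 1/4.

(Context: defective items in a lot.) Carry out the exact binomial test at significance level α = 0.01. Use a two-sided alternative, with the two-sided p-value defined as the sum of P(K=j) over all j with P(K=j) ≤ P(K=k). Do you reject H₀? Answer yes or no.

reject H₀: yes

Exact binomial: n=11, k=8, p₀=1/4=0.2500
P(X=j) = C(n,j)·p₀^j·(1−p₀)^(n−j); p = Σ P(X=j) over j with P(X=j) ≤ P(X=8)
p-value (two-sided) = 0.00119
At α=0.01: p < α → reject H₀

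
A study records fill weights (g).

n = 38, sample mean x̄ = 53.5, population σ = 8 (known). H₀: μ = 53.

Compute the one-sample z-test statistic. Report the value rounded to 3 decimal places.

test statistic = 0.385

SE = σ/√n = 8/√38 = 1.2978
z = (x̄−μ₀)/SE = (53.5−53)/1.2978 = 0.3853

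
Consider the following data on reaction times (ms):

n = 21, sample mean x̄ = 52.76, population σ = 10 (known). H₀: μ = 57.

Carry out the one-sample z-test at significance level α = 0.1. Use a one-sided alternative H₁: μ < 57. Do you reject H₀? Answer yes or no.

reject H₀: yes

SE = σ/√n = 10/√21 = 2.1822
z = (x̄−μ₀)/SE = (52.76−57)/2.1822 = -1.9430
p-value (one-sided, H₁ less) = 0.02601
At α=0.1: p < α → reject H₀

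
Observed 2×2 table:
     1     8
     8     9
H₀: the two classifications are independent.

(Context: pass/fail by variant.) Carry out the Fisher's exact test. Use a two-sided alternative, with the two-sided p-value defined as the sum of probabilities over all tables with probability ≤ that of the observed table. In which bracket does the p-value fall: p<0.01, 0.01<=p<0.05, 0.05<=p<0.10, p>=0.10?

p-value bracket: 0.05<=p<0.10

Margins: r₁=9, r₂=17, c₁=9, c₂=17, n=26
p_obs = C(9,1)·C(17,8)/C(26,9); sum pmf over tables with pmf ≤ p_obs
p-value (two-sided) = 0.09770
→ bracket: 0.05<=p<0.10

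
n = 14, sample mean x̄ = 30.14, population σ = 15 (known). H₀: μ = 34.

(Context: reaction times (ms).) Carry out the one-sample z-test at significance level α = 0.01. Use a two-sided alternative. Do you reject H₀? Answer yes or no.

SE = σ/√n = 15/√14 = 4.0089
z = (x̄−μ₀)/SE = (30.14−34)/4.0089 = -0.9629
p-value (two-sided) = 0.33562
At α=0.01: p ≥ α → fail to reject H₀

reject H₀: no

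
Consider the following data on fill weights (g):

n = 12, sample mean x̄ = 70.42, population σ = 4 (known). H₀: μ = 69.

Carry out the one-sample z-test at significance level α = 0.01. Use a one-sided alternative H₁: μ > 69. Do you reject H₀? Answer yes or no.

reject H₀: no

SE = σ/√n = 4/√12 = 1.1547
z = (x̄−μ₀)/SE = (70.42−69)/1.1547 = 1.2298
p-value (one-sided, H₁ greater) = 0.10939
At α=0.01: p ≥ α → fail to reject H₀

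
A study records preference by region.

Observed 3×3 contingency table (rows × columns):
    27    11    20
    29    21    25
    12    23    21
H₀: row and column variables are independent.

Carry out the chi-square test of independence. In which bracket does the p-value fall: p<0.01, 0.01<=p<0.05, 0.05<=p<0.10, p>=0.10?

p-value bracket: 0.01<=p<0.05

Row totals [58, 75, 56], col totals [68, 55, 66], n=189
χ² = (27−20.87)²/20.87 + (11−16.88)²/16.88 + (20−20.25)²/20.25 + (29−26.98)²/26.98 + (21−21.83)²/21.83 + (25−26.19)²/26.19 + (12−20.15)²/20.15 + (23−16.30)²/16.30 + (21−19.56)²/19.56 = 10.2480
df = 4
p-value (upper-tail) = 0.03645
→ bracket: 0.01<=p<0.05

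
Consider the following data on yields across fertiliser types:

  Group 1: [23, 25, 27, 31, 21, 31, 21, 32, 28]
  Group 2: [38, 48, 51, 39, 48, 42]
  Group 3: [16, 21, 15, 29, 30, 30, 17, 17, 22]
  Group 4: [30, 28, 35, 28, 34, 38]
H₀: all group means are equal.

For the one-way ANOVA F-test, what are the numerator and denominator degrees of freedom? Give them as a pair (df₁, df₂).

degrees of freedom = [3, 26]

k = 4 groups, N = 30 total
df = (k−1, N−k) = (4−1, 30−4) = (3, 26)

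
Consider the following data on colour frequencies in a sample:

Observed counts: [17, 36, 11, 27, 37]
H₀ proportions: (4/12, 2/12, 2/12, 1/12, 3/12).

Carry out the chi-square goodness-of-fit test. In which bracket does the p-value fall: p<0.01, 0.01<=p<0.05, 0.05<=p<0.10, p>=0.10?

n = 128; E_i = n·p_i = [42.67, 21.33, 21.33, 10.67, 32.00]
χ² = (17−42.67)²/42.67 + (36−21.33)²/21.33 + (11−21.33)²/21.33 + (27−10.67)²/10.67 + (37−32.00)²/32.00 = 56.3203
df = 4
p-value (upper-tail) = 0.00000
→ bracket: p<0.01

p-value bracket: p<0.01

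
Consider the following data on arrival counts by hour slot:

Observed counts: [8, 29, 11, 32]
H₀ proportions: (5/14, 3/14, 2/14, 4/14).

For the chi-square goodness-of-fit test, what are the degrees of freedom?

degrees of freedom = 3

df = k − 1 = 4 − 1 = 3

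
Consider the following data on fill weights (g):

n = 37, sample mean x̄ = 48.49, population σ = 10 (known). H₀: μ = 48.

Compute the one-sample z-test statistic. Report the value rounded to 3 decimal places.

SE = σ/√n = 10/√37 = 1.6440
z = (x̄−μ₀)/SE = (48.49−48)/1.6440 = 0.2981

test statistic = 0.298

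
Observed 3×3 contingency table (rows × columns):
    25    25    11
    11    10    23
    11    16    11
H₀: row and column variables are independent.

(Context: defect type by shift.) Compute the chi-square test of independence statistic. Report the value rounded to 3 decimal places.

Row totals [61, 44, 38], col totals [47, 51, 45], n=143
χ² = (25−20.05)²/20.05 + (25−21.76)²/21.76 + (11−19.20)²/19.20 + (11−14.46)²/14.46 + (10−15.69)²/15.69 + (23−13.85)²/13.85 + (11−12.49)²/12.49 + (16−13.55)²/13.55 + (11−11.96)²/11.96 = 14.8474
df = 4

test statistic = 14.847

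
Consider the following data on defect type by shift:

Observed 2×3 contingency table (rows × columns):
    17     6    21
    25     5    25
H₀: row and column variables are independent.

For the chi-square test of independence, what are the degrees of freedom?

degrees of freedom = 2

df = (r−1)(c−1) = (2−1)·(3−1) = 2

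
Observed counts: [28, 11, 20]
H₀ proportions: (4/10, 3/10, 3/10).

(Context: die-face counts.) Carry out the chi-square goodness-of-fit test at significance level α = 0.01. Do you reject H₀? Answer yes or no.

reject H₀: no

n = 59; E_i = n·p_i = [23.60, 17.70, 17.70]
χ² = (28−23.60)²/23.60 + (11−17.70)²/17.70 + (20−17.70)²/17.70 = 3.6554
df = 2
p-value (upper-tail) = 0.16079
At α=0.01: p ≥ α → fail to reject H₀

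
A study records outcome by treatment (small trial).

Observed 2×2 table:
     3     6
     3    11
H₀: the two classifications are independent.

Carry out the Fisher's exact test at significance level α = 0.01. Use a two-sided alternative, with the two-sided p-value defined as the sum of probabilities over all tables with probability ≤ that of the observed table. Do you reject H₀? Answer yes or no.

reject H₀: no

Margins: r₁=9, r₂=14, c₁=6, c₂=17, n=23
p_obs = C(9,3)·C(14,3)/C(23,6); sum pmf over tables with pmf ≤ p_obs
p-value (two-sided) = 0.64302
At α=0.01: p ≥ α → fail to reject H₀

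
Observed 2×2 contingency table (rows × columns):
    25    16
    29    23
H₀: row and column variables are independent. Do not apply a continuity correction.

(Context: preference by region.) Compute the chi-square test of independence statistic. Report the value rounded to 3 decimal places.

Row totals [41, 52], col totals [54, 39], n=93
χ² = (25−23.81)²/23.81 + (16−17.19)²/17.19 + (29−30.19)²/30.19 + (23−21.81)²/21.81 = 0.2552
df = 1

test statistic = 0.255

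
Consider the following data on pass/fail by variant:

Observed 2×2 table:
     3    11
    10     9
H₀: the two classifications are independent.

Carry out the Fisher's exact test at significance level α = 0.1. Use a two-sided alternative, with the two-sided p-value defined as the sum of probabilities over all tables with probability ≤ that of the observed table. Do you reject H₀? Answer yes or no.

Margins: r₁=14, r₂=19, c₁=13, c₂=20, n=33
p_obs = C(14,3)·C(19,10)/C(33,13); sum pmf over tables with pmf ≤ p_obs
p-value (two-sided) = 0.08729
At α=0.1: p < α → reject H₀

reject H₀: yes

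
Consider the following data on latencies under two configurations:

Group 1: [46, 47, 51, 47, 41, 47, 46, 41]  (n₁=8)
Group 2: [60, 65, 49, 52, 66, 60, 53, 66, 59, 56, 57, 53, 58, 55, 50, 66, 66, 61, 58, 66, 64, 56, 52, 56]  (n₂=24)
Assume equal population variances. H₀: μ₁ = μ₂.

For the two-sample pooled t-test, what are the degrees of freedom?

degrees of freedom = 30

df = n₁ + n₂ − 2 = 8 + 24 − 2 = 30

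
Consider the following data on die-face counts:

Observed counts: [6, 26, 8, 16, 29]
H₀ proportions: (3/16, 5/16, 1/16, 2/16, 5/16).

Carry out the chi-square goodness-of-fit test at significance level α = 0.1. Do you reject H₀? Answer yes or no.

n = 85; E_i = n·p_i = [15.94, 26.56, 5.31, 10.62, 26.56]
χ² = (6−15.94)²/15.94 + (26−26.56)²/26.56 + (8−5.31)²/5.31 + (16−10.62)²/10.62 + (29−26.56)²/26.56 = 10.5106
df = 4
p-value (upper-tail) = 0.03265
At α=0.1: p < α → reject H₀

reject H₀: yes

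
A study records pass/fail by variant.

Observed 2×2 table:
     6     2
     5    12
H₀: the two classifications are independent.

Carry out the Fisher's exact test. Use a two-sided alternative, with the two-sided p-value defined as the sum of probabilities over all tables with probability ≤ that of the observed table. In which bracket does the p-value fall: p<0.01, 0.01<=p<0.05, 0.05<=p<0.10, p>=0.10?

Margins: r₁=8, r₂=17, c₁=11, c₂=14, n=25
p_obs = C(8,6)·C(17,5)/C(25,11); sum pmf over tables with pmf ≤ p_obs
p-value (two-sided) = 0.08098
→ bracket: 0.05<=p<0.10

p-value bracket: 0.05<=p<0.10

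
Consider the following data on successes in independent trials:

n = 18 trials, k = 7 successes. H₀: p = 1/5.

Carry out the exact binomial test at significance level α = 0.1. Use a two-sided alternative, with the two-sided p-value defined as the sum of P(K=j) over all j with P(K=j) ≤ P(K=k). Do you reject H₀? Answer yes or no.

reject H₀: yes

Exact binomial: n=18, k=7, p₀=1/5=0.2000
P(X=j) = C(n,j)·p₀^j·(1−p₀)^(n−j); p = Σ P(X=j) over j with P(X=j) ≤ P(X=7)
p-value (two-sided) = 0.06929
At α=0.1: p < α → reject H₀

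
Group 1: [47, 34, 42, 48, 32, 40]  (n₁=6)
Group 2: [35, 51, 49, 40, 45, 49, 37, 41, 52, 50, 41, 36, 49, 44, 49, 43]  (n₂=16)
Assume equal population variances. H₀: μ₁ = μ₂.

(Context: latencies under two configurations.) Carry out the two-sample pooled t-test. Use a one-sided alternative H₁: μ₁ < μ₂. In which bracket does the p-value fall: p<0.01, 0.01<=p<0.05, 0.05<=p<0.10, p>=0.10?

x̄₁=40.500, s₁=6.565, n₁=6
x̄₂=44.438, s₂=5.633, n₂=16
s_p² = [5·6.565² + 15·5.633²]/20 = 34.5719
SE = √(s_p²·(1/6+1/16)) = 2.8147
t = (40.500−44.438)/2.8147 = -1.3989
df = 20
p-value (one-sided, H₁ less) = 0.08858
→ bracket: 0.05<=p<0.10

p-value bracket: 0.05<=p<0.10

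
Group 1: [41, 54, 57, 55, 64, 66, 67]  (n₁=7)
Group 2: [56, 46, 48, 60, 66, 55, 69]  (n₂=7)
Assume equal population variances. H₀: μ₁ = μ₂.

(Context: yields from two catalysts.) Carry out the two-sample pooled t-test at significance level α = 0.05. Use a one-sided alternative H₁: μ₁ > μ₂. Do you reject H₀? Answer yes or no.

x̄₁=57.714, s₁=9.087, n₁=7
x̄₂=57.143, s₂=8.572, n₂=7
s_p² = [6·9.087² + 6·8.572²]/12 = 78.0238
SE = √(s_p²·(1/7+1/7)) = 4.7215
t = (57.714−57.143)/4.7215 = 0.1210
df = 12
p-value (one-sided, H₁ greater) = 0.45284
At α=0.05: p ≥ α → fail to reject H₀

reject H₀: no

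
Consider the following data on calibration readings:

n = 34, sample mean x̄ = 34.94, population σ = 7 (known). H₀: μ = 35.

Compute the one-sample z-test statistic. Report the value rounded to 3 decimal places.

SE = σ/√n = 7/√34 = 1.2005
z = (x̄−μ₀)/SE = (34.94−35)/1.2005 = -0.0500

test statistic = -0.050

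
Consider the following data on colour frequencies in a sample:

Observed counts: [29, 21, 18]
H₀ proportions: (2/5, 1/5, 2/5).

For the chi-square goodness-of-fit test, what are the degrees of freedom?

df = k − 1 = 3 − 1 = 2

degrees of freedom = 2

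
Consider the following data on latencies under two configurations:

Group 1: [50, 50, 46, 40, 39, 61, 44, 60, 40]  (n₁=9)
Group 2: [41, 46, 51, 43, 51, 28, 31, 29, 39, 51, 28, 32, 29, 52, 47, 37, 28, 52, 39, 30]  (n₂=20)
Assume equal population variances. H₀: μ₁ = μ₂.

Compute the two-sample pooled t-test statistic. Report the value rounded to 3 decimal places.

x̄₁=47.778, s₁=8.288, n₁=9
x̄₂=39.200, s₂=9.356, n₂=20
s_p² = [8·8.288² + 19·9.356²]/27 = 81.9539
SE = √(s_p²·(1/9+1/20)) = 3.6337
t = (47.778−39.200)/3.6337 = 2.3606
df = 27

test statistic = 2.361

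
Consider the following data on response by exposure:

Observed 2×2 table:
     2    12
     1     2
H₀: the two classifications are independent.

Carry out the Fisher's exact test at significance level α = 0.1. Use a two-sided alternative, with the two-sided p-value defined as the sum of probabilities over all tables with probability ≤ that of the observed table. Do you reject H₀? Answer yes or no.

reject H₀: no

Margins: r₁=14, r₂=3, c₁=3, c₂=14, n=17
p_obs = C(14,2)·C(3,1)/C(17,3); sum pmf over tables with pmf ≤ p_obs
p-value (two-sided) = 0.46471
At α=0.1: p ≥ α → fail to reject H₀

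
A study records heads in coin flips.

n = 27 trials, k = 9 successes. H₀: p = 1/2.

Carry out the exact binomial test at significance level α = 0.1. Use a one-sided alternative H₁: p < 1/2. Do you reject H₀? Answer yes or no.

reject H₀: yes

Exact binomial: n=27, k=9, p₀=1/2=0.5000
P(X≤9) from Σ C(n,i)·p₀^i·(1−p₀)^(n−i)
p-value (one-sided, H₁ less) = 0.06104
At α=0.1: p < α → reject H₀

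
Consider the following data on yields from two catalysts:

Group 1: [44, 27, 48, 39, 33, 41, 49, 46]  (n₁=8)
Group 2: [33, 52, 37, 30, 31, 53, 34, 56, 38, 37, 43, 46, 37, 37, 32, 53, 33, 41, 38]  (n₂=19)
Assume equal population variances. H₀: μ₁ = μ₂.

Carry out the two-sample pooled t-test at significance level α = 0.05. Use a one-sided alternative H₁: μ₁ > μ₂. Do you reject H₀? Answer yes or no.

x̄₁=40.875, s₁=7.661, n₁=8
x̄₂=40.053, s₂=8.189, n₂=19
s_p² = [7·7.661² + 18·8.189²]/25 = 64.7129
SE = √(s_p²·(1/8+1/19)) = 3.3904
t = (40.875−40.053)/3.3904 = 0.2426
df = 25
p-value (one-sided, H₁ greater) = 0.40516
At α=0.05: p ≥ α → fail to reject H₀

reject H₀: no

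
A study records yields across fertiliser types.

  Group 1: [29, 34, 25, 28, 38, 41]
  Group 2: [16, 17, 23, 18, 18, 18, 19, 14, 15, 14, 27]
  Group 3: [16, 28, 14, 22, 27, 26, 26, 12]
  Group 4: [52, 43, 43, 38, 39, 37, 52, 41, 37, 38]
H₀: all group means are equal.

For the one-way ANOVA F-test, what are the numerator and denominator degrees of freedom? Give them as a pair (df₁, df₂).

degrees of freedom = [3, 31]

k = 4 groups, N = 35 total
df = (k−1, N−k) = (4−1, 35−4) = (3, 31)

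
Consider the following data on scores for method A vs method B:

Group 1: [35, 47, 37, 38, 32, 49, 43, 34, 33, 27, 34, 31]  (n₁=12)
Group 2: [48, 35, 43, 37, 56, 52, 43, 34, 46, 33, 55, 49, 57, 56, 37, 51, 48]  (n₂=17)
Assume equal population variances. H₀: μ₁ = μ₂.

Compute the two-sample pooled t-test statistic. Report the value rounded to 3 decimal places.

x̄₁=36.667, s₁=6.597, n₁=12
x̄₂=45.882, s₂=8.268, n₂=17
s_p² = [11·6.597² + 16·8.268²]/27 = 58.2382
SE = √(s_p²·(1/12+1/17)) = 2.8773
t = (36.667−45.882)/2.8773 = -3.2029
df = 27

test statistic = -3.203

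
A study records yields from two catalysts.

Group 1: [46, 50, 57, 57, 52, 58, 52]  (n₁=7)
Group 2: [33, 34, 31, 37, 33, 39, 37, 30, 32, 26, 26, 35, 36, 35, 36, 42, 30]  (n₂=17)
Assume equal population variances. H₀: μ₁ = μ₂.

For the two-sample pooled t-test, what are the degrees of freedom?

df = n₁ + n₂ − 2 = 7 + 17 − 2 = 22

degrees of freedom = 22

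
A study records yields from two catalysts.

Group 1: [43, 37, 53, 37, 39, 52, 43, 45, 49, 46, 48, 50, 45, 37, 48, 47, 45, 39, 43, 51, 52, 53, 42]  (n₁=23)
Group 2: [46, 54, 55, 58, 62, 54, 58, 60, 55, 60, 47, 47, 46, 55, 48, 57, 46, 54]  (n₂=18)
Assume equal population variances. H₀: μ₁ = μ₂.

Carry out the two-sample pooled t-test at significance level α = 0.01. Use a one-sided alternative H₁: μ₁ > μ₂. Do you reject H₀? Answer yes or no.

reject H₀: no

x̄₁=45.391, s₁=5.255, n₁=23
x̄₂=53.444, s₂=5.426, n₂=18
s_p² = [22·5.255² + 17·5.426²]/39 = 28.4083
SE = √(s_p²·(1/23+1/18)) = 1.6773
t = (45.391−53.444)/1.6773 = -4.8012
df = 39
p-value (one-sided, H₁ greater) = 0.99999
At α=0.01: p ≥ α → fail to reject H₀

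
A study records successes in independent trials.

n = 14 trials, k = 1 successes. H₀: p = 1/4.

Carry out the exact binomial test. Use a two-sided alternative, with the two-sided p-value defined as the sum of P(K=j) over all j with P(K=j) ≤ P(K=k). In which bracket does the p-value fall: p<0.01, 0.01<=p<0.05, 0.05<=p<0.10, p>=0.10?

Exact binomial: n=14, k=1, p₀=1/4=0.2500
P(X=j) = C(n,j)·p₀^j·(1−p₀)^(n−j); p = Σ P(X=j) over j with P(X=j) ≤ P(X=1)
p-value (two-sided) = 0.21264
→ bracket: p>=0.10

p-value bracket: p>=0.10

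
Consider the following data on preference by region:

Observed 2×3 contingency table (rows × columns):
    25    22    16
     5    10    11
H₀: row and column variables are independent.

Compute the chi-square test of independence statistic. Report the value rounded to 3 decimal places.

test statistic = 4.083

Row totals [63, 26], col totals [30, 32, 27], n=89
χ² = (25−21.24)²/21.24 + (22−22.65)²/22.65 + (16−19.11)²/19.11 + (5−8.76)²/8.76 + (10−9.35)²/9.35 + (11−7.89)²/7.89 = 4.0829
df = 2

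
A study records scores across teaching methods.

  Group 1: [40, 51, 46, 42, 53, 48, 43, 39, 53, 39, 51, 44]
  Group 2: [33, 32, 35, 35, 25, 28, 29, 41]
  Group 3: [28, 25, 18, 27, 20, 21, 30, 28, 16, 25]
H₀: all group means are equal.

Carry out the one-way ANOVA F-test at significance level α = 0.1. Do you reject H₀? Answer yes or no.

Group means [45.75, 32.25, 23.80], grand mean 34.833
SSB = Σnᵢ(x̄ᵢ−x̄)² = 2700.817; SSW = ΣΣ(x−x̄ᵢ)² = 691.350
MSB = 2700.817/2 = 1350.4083; MSW = 691.350/27 = 25.6056
F = MSB/MSW = 52.7389
df = (2, 27)
p-value (upper-tail) = 0.00000
At α=0.1: p < α → reject H₀

reject H₀: yes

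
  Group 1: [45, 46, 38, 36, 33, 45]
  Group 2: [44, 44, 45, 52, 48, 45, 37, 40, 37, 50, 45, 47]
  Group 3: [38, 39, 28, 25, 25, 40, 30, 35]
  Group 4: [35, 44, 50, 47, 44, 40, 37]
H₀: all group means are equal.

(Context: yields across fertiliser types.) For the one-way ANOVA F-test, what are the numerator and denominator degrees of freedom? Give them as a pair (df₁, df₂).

k = 4 groups, N = 33 total
df = (k−1, N−k) = (4−1, 33−4) = (3, 29)

degrees of freedom = [3, 29]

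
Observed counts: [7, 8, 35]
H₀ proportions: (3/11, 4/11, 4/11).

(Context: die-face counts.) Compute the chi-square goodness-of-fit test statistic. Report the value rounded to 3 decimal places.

test statistic = 24.488

n = 50; E_i = n·p_i = [13.64, 18.18, 18.18]
χ² = (7−13.64)²/13.64 + (8−18.18)²/18.18 + (35−18.18)²/18.18 = 24.4883
df = 2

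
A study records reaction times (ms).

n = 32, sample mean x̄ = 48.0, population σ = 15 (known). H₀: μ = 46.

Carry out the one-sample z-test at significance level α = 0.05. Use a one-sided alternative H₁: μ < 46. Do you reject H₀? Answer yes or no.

SE = σ/√n = 15/√32 = 2.6517
z = (x̄−μ₀)/SE = (48.0−46)/2.6517 = 0.7542
p-value (one-sided, H₁ less) = 0.77465
At α=0.05: p ≥ α → fail to reject H₀

reject H₀: no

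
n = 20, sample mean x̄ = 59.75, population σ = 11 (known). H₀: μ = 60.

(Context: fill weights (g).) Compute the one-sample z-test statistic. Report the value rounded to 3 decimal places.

test statistic = -0.102

SE = σ/√n = 11/√20 = 2.4597
z = (x̄−μ₀)/SE = (59.75−60)/2.4597 = -0.1016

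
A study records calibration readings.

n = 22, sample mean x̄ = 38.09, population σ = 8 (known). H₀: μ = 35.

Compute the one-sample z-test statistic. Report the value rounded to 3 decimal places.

test statistic = 1.812

SE = σ/√n = 8/√22 = 1.7056
z = (x̄−μ₀)/SE = (38.09−35)/1.7056 = 1.8117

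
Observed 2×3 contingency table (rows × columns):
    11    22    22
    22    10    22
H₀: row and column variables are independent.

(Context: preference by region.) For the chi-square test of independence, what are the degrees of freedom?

df = (r−1)(c−1) = (2−1)·(3−1) = 2

degrees of freedom = 2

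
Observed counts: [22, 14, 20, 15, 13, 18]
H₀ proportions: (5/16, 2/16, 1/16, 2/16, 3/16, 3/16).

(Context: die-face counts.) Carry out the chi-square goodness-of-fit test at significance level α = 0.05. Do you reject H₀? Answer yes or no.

n = 102; E_i = n·p_i = [31.88, 12.75, 6.38, 12.75, 19.12, 19.12]
χ² = (22−31.88)²/31.88 + (14−12.75)²/12.75 + (20−6.38)²/6.38 + (15−12.75)²/12.75 + (13−19.12)²/19.12 + (18−19.12)²/19.12 = 34.7268
df = 5
p-value (upper-tail) = 0.00000
At α=0.05: p < α → reject H₀

reject H₀: yes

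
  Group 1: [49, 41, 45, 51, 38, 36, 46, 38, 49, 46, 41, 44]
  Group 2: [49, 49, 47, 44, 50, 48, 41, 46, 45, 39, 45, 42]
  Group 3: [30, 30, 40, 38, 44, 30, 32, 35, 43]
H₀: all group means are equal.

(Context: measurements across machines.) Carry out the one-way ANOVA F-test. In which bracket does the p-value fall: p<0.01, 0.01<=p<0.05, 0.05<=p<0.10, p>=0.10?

p-value bracket: p<0.01

Group means [43.67, 45.42, 35.78], grand mean 42.152
SSB = Σnᵢ(x̄ᵢ−x̄)² = 521.104; SSW = ΣΣ(x−x̄ᵢ)² = 649.139
MSB = 521.104/2 = 260.5518; MSW = 649.139/30 = 21.6380
F = MSB/MSW = 12.0414
df = (2, 30)
p-value (upper-tail) = 0.00014
→ bracket: p<0.01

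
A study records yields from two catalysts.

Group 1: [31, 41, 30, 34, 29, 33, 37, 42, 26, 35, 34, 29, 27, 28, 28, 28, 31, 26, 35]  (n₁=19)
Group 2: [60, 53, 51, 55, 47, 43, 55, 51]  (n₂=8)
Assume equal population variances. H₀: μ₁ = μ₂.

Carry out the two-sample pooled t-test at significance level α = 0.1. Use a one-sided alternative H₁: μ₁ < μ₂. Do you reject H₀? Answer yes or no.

reject H₀: yes

x̄₁=31.789, s₁=4.721, n₁=19
x̄₂=51.875, s₂=5.222, n₂=8
s_p² = [18·4.721² + 7·5.222²]/25 = 23.6813
SE = √(s_p²·(1/19+1/8)) = 2.0510
t = (31.789−51.875)/2.0510 = -9.7931
df = 25
p-value (one-sided, H₁ less) = 0.00000
At α=0.1: p < α → reject H₀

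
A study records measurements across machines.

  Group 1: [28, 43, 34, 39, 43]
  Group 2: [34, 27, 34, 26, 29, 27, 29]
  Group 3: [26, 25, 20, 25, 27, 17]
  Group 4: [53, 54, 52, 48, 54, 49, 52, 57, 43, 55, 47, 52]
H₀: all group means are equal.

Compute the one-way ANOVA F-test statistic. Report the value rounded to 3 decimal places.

Group means [37.40, 29.43, 23.33, 51.33], grand mean 38.300
SSB = Σnᵢ(x̄ᵢ−x̄)² = 3937.386; SSW = ΣΣ(x−x̄ᵢ)² = 476.914
MSB = 3937.386/3 = 1312.4619; MSW = 476.914/26 = 18.3429
F = MSB/MSW = 71.5517
df = (3, 26)

test statistic = 71.552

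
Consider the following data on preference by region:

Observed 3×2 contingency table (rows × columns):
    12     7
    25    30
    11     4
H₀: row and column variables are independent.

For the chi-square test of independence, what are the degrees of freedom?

df = (r−1)(c−1) = (3−1)·(2−1) = 2

degrees of freedom = 2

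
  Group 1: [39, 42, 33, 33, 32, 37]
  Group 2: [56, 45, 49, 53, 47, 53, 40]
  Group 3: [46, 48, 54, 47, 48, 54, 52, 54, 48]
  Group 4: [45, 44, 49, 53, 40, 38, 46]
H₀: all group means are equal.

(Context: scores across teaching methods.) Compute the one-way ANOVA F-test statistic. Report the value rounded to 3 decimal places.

test statistic = 13.470

Group means [36.00, 49.00, 50.11, 45.00], grand mean 45.690
SSB = Σnᵢ(x̄ᵢ−x̄)² = 819.318; SSW = ΣΣ(x−x̄ᵢ)² = 506.889
MSB = 819.318/3 = 273.1060; MSW = 506.889/25 = 20.2756
F = MSB/MSW = 13.4697
df = (3, 25)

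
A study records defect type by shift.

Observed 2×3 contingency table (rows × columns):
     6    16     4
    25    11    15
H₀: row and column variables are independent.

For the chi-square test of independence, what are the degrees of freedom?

degrees of freedom = 2

df = (r−1)(c−1) = (2−1)·(3−1) = 2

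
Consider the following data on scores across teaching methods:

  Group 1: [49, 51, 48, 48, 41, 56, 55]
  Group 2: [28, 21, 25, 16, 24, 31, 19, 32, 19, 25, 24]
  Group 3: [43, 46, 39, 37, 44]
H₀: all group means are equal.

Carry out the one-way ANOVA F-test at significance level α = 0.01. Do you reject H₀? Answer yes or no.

reject H₀: yes

Group means [49.71, 24.00, 41.80], grand mean 35.696
SSB = Σnᵢ(x̄ᵢ−x̄)² = 3066.641; SSW = ΣΣ(x−x̄ᵢ)² = 460.229
MSB = 3066.641/2 = 1533.3205; MSW = 460.229/20 = 23.0114
F = MSB/MSW = 66.6330
df = (2, 20)
p-value (upper-tail) = 0.00000
At α=0.01: p < α → reject H₀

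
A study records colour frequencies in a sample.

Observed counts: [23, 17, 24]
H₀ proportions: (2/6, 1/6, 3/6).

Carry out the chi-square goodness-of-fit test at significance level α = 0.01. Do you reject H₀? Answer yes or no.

n = 64; E_i = n·p_i = [21.33, 10.67, 32.00]
χ² = (23−21.33)²/21.33 + (17−10.67)²/10.67 + (24−32.00)²/32.00 = 5.8906
df = 2
p-value (upper-tail) = 0.05259
At α=0.01: p ≥ α → fail to reject H₀

reject H₀: no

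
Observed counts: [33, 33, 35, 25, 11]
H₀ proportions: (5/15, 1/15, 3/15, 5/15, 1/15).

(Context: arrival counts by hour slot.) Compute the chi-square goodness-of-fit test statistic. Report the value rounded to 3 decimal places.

n = 137; E_i = n·p_i = [45.67, 9.13, 27.40, 45.67, 9.13]
χ² = (33−45.67)²/45.67 + (33−9.13)²/9.13 + (35−27.40)²/27.40 + (25−45.67)²/45.67 + (11−9.13)²/9.13 = 77.7226
df = 4

test statistic = 77.723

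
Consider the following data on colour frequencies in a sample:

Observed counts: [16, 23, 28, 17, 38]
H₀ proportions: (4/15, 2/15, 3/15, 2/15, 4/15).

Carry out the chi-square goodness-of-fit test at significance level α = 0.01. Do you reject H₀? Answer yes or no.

n = 122; E_i = n·p_i = [32.53, 16.27, 24.40, 16.27, 32.53]
χ² = (16−32.53)²/32.53 + (23−16.27)²/16.27 + (28−24.40)²/24.40 + (17−16.27)²/16.27 + (38−32.53)²/32.53 = 12.6721
df = 4
p-value (upper-tail) = 0.01299
At α=0.01: p ≥ α → fail to reject H₀

reject H₀: no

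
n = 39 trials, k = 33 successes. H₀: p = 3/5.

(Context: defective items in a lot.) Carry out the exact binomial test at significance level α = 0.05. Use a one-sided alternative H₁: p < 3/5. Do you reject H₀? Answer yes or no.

Exact binomial: n=39, k=33, p₀=3/5=0.6000
P(X≤33) from Σ C(n,i)·p₀^i·(1−p₀)^(n−i)
p-value (one-sided, H₁ less) = 0.99979
At α=0.05: p ≥ α → fail to reject H₀

reject H₀: no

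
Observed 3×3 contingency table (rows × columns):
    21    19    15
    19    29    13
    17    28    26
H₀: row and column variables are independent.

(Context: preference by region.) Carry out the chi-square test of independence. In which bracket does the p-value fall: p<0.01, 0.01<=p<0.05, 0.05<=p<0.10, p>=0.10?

Row totals [55, 61, 71], col totals [57, 76, 54], n=187
χ² = (21−16.76)²/16.76 + (19−22.35)²/22.35 + (15−15.88)²/15.88 + (19−18.59)²/18.59 + (29−24.79)²/24.79 + (13−17.61)²/17.61 + (17−21.64)²/21.64 + (28−28.86)²/28.86 + (26−20.50)²/20.50 = 6.0492
df = 4
p-value (upper-tail) = 0.19550
→ bracket: p>=0.10

p-value bracket: p>=0.10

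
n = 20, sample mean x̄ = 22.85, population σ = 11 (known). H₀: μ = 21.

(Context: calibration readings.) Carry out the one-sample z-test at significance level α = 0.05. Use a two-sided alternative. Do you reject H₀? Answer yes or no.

reject H₀: no

SE = σ/√n = 11/√20 = 2.4597
z = (x̄−μ₀)/SE = (22.85−21)/2.4597 = 0.7521
p-value (two-sided) = 0.45197
At α=0.05: p ≥ α → fail to reject H₀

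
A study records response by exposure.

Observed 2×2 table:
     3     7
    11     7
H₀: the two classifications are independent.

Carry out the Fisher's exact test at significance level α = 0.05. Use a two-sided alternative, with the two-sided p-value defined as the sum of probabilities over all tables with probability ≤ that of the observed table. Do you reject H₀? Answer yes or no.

reject H₀: no

Margins: r₁=10, r₂=18, c₁=14, c₂=14, n=28
p_obs = C(10,3)·C(18,11)/C(28,14); sum pmf over tables with pmf ≤ p_obs
p-value (two-sided) = 0.23646
At α=0.05: p ≥ α → fail to reject H₀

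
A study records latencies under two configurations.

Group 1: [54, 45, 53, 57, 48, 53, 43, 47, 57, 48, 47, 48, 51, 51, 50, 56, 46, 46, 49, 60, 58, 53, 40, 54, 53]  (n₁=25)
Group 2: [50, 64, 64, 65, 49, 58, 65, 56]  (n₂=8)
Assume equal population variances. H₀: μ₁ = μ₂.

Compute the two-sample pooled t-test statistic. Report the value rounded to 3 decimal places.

test statistic = -3.731

x̄₁=50.680, s₁=4.973, n₁=25
x̄₂=58.875, s₂=6.686, n₂=8
s_p² = [24·4.973² + 7·6.686²]/31 = 29.2360
SE = √(s_p²·(1/25+1/8)) = 2.1963
t = (50.680−58.875)/2.1963 = -3.7312
df = 31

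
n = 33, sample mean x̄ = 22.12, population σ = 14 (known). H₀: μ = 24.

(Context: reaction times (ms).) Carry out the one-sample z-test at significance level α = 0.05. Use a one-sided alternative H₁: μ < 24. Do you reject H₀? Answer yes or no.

SE = σ/√n = 14/√33 = 2.4371
z = (x̄−μ₀)/SE = (22.12−24)/2.4371 = -0.7714
p-value (one-sided, H₁ less) = 0.22023
At α=0.05: p ≥ α → fail to reject H₀

reject H₀: no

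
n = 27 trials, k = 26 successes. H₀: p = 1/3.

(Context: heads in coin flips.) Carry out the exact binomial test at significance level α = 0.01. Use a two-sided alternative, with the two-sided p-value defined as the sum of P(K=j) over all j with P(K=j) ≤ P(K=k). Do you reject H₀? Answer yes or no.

Exact binomial: n=27, k=26, p₀=1/3=0.3333
P(X=j) = C(n,j)·p₀^j·(1−p₀)^(n−j); p = Σ P(X=j) over j with P(X=j) ≤ P(X=26)
p-value (two-sided) = 0.00000
At α=0.01: p < α → reject H₀

reject H₀: yes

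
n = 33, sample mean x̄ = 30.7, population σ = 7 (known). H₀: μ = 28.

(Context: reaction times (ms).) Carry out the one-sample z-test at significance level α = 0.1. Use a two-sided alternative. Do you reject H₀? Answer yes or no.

reject H₀: yes

SE = σ/√n = 7/√33 = 1.2185
z = (x̄−μ₀)/SE = (30.7−28)/1.2185 = 2.2158
p-value (two-sided) = 0.02671
At α=0.1: p < α → reject H₀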